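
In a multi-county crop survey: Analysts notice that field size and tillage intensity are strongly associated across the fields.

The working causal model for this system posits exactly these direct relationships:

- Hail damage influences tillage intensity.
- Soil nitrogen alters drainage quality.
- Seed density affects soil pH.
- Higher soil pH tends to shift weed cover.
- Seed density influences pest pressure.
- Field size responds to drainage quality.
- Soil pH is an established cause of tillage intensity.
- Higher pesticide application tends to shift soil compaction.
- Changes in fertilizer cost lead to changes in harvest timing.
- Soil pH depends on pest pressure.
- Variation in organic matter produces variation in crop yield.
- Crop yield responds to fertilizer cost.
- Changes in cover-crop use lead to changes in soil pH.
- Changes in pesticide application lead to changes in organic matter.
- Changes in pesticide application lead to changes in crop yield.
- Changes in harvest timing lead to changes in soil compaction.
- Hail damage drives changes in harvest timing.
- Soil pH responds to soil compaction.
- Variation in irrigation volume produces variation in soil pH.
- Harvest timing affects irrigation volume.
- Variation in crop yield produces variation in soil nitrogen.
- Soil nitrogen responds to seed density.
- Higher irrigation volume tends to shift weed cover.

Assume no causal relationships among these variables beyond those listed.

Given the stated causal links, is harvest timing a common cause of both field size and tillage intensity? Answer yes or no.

no

Harvest timing has no stated causal path to field size. A confounder must cause both variables, so harvest timing does not qualify.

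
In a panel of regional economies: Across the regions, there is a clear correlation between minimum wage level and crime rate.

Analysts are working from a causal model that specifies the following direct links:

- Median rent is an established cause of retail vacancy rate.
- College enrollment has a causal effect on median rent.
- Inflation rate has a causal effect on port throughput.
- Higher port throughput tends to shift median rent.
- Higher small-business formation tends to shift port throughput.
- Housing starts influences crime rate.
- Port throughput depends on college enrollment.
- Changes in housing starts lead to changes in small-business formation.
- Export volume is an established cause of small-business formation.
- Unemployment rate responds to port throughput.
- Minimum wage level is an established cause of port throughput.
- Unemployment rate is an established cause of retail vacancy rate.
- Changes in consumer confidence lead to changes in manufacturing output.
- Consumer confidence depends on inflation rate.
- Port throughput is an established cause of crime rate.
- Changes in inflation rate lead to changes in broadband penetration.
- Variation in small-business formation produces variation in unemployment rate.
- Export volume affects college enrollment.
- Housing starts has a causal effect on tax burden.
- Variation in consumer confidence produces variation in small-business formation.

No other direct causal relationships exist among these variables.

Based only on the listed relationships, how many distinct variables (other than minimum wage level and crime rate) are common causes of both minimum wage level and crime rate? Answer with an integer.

0

No listed variable has a causal path to both minimum wage level and crime rate, so there are no common causes.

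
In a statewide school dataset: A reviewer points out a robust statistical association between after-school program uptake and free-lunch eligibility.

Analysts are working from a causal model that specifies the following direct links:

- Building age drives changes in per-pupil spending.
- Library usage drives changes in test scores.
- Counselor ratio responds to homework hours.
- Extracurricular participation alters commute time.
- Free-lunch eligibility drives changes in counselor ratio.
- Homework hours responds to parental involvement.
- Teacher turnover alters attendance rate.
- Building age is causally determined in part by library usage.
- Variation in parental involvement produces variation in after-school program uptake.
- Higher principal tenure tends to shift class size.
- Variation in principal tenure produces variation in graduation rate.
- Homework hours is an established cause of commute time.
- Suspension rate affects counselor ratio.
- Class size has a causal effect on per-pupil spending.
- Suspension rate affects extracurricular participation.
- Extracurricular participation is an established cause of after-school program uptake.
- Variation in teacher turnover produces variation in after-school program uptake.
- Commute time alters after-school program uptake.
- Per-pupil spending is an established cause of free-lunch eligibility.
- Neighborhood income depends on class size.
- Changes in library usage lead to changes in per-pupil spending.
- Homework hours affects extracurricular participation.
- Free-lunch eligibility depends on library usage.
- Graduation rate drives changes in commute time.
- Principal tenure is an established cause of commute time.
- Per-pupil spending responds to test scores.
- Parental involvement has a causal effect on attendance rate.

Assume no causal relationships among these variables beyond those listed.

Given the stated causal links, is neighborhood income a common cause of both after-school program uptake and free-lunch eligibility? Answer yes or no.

no

Neighborhood income has no stated causal path to either after-school program uptake or free-lunch eligibility. A confounder must cause both variables, so neighborhood income does not qualify.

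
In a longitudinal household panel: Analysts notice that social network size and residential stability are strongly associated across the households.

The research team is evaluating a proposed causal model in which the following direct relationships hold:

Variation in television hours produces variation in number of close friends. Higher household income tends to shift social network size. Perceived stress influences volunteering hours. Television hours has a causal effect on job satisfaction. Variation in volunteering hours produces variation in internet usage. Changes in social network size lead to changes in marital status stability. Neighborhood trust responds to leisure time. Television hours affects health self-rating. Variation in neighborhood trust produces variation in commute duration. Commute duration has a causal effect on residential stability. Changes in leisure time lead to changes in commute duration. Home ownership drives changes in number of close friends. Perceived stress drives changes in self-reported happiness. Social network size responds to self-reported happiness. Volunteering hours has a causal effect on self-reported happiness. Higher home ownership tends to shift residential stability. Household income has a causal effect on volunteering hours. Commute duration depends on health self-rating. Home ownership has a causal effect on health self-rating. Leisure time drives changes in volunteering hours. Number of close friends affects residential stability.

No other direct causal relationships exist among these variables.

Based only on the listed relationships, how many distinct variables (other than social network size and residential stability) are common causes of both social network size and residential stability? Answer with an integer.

1

The common causes are: leisure time (to social network size via leisure time → volunteering hours → self-reported happiness → social network size; to residential stability via leisure time → commute duration → residential stability).
Every other variable lacks a causal path to at least one of social network size and residential stability.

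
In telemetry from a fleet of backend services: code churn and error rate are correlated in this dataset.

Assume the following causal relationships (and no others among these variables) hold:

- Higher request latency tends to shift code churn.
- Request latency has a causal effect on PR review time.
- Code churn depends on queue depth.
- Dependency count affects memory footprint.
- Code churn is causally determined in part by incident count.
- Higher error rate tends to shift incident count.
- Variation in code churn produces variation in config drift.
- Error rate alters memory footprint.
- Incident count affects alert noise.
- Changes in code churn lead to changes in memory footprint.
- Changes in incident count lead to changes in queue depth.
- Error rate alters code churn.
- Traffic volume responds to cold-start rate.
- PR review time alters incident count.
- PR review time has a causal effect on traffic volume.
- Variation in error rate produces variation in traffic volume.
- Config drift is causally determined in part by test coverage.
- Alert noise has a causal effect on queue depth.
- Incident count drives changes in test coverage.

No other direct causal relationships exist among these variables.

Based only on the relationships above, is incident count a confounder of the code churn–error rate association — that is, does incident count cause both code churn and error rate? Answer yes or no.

no

Incident count has no stated causal path to error rate. A confounder must cause both variables, so incident count does not qualify.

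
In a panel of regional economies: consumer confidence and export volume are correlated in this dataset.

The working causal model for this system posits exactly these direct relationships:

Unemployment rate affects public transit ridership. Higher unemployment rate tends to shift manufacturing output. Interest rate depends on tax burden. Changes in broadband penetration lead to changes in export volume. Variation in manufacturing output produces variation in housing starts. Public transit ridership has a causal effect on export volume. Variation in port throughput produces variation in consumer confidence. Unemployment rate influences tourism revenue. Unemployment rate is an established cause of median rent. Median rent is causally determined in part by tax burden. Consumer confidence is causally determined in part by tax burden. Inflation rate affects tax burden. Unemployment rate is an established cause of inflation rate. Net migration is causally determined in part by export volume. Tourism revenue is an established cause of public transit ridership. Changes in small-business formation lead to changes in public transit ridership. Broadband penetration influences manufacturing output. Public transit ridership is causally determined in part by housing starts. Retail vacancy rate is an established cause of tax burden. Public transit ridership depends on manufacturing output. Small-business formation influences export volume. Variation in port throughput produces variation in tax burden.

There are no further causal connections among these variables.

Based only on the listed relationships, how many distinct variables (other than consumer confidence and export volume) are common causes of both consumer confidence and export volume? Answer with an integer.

The common causes are: unemployment rate (to consumer confidence via unemployment rate → inflation rate → tax burden → consumer confidence; to export volume via unemployment rate → public transit ridership → export volume).
Every other variable lacks a causal path to at least one of consumer confidence and export volume.

1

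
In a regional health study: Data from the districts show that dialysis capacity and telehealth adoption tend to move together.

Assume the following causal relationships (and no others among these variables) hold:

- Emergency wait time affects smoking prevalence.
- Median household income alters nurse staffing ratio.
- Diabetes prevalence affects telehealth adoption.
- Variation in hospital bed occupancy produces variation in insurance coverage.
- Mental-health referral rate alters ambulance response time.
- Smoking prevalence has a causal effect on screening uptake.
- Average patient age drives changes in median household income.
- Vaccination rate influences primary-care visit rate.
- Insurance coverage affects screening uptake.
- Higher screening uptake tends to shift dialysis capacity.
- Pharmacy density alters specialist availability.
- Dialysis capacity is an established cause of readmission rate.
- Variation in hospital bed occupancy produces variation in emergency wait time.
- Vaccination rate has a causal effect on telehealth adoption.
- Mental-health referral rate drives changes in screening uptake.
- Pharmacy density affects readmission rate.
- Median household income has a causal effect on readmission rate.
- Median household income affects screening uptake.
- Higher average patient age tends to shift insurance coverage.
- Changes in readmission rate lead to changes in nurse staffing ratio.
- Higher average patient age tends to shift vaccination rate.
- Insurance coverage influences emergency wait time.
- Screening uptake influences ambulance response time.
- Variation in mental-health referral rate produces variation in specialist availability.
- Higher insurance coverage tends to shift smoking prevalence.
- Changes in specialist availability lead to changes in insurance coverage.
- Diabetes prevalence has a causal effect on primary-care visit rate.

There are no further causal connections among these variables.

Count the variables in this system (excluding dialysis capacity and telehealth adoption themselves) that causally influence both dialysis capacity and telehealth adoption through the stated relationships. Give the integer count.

1

The common causes are: average patient age (to dialysis capacity via average patient age → median household income → screening uptake → dialysis capacity; to telehealth adoption via average patient age → vaccination rate → telehealth adoption).
Every other variable lacks a causal path to at least one of dialysis capacity and telehealth adoption.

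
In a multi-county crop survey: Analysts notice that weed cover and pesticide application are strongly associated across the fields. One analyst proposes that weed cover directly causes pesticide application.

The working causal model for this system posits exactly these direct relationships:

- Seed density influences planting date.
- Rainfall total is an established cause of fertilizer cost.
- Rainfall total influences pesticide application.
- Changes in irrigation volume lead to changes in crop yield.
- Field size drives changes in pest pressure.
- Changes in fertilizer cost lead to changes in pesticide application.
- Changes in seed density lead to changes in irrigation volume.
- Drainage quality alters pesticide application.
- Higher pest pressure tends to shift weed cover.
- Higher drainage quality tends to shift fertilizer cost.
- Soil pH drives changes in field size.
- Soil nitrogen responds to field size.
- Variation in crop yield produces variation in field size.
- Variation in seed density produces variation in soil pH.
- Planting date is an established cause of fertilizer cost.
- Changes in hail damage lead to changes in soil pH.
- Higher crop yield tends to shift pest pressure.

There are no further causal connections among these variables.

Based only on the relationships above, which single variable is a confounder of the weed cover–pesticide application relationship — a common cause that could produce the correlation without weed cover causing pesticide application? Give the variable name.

seed density

Seed density has a causal path to weed cover (seed density → irrigation volume → crop yield → pest pressure → weed cover) and a separate causal path to pesticide application (seed density → planting date → fertilizer cost → pesticide application), so it is a common cause of both.
No stated relationship gives weed cover a causal route to pesticide application, so the correlation is explained by the shared upstream cause rather than a direct effect.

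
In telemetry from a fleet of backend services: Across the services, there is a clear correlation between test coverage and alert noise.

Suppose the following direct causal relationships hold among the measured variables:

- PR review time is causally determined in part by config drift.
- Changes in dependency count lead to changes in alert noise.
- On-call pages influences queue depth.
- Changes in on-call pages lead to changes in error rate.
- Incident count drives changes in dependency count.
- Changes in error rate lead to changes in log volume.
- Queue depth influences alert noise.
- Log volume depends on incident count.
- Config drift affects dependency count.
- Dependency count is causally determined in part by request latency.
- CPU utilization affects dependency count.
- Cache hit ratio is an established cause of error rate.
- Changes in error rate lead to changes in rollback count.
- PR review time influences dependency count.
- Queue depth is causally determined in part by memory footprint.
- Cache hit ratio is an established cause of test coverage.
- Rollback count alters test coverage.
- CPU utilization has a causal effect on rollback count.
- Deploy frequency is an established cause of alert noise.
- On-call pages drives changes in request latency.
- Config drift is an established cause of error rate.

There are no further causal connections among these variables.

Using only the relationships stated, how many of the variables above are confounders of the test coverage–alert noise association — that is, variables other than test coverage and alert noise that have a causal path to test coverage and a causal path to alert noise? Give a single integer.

The common causes are: CPU utilization (to test coverage via CPU utilization → rollback count → test coverage; to alert noise via CPU utilization → dependency count → alert noise); config drift (to test coverage via config drift → error rate → rollback count → test coverage; to alert noise via config drift → dependency count → alert noise); on-call pages (to test coverage via on-call pages → error rate → rollback count → test coverage; to alert noise via on-call pages → queue depth → alert noise).
Every other variable lacks a causal path to at least one of test coverage and alert noise.

3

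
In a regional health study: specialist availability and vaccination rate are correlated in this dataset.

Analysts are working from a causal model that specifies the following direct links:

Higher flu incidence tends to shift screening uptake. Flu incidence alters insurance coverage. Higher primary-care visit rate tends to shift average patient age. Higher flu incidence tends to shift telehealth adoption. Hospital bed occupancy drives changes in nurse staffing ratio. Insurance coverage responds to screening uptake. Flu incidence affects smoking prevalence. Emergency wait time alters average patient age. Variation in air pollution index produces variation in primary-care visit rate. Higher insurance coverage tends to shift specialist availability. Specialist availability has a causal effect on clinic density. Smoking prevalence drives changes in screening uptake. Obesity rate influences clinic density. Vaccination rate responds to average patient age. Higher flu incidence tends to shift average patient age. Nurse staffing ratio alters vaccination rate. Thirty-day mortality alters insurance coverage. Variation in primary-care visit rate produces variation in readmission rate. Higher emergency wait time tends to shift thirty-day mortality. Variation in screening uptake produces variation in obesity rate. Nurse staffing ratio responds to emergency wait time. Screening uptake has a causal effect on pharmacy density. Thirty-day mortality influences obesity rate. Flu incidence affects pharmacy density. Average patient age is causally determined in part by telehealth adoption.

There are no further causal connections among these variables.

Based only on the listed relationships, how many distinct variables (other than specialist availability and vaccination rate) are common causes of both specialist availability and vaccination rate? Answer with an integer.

2

The common causes are: emergency wait time (to specialist availability via emergency wait time → thirty-day mortality → insurance coverage → specialist availability; to vaccination rate via emergency wait time → average patient age → vaccination rate); flu incidence (to specialist availability via flu incidence → insurance coverage → specialist availability; to vaccination rate via flu incidence → average patient age → vaccination rate).
Every other variable lacks a causal path to at least one of specialist availability and vaccination rate.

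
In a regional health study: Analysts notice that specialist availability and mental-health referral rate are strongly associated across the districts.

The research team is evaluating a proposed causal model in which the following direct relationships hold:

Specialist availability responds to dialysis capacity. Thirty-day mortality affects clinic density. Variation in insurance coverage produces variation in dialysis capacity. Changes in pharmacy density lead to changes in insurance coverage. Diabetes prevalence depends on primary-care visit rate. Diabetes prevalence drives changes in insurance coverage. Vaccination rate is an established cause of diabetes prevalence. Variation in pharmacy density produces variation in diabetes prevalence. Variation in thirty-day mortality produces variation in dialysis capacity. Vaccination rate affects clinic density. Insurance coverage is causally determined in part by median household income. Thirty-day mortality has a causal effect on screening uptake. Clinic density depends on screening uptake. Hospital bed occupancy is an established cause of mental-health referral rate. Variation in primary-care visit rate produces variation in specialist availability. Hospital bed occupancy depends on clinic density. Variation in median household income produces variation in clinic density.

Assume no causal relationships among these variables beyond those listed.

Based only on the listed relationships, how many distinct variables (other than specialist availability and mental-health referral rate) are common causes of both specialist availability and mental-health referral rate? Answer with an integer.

3

The common causes are: median household income (to specialist availability via median household income → insurance coverage → dialysis capacity → specialist availability; to mental-health referral rate via median household income → clinic density → hospital bed occupancy → mental-health referral rate); thirty-day mortality (to specialist availability via thirty-day mortality → dialysis capacity → specialist availability; to mental-health referral rate via thirty-day mortality → clinic density → hospital bed occupancy → mental-health referral rate); vaccination rate (to specialist availability via vaccination rate → diabetes prevalence → insurance coverage → dialysis capacity → specialist availability; to mental-health referral rate via vaccination rate → clinic density → hospital bed occupancy → mental-health referral rate).
Every other variable lacks a causal path to at least one of specialist availability and mental-health referral rate.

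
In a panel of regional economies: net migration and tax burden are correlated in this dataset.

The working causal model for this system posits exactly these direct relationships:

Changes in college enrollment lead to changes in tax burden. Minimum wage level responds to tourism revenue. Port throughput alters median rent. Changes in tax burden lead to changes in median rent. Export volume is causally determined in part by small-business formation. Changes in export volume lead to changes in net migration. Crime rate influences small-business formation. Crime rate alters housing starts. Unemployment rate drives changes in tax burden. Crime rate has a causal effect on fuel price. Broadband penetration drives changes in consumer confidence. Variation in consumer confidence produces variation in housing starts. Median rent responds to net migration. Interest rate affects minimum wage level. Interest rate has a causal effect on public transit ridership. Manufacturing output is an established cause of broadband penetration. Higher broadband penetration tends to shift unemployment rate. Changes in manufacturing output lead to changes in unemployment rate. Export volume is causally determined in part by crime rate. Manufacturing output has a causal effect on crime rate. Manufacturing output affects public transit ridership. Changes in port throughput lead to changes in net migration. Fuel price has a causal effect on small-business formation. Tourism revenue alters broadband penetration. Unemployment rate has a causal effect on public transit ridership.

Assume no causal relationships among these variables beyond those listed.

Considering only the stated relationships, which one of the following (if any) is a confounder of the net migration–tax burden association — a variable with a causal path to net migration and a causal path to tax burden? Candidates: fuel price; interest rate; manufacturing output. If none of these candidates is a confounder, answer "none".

manufacturing output

Manufacturing output causes net migration (manufacturing output → crime rate → export volume → net migration) and also causes tax burden (manufacturing output → unemployment rate → tax burden); it is a common cause of both.
Each of the other candidates lacks a causal path to at least one of net migration and tax burden, so they do not confound the relationship.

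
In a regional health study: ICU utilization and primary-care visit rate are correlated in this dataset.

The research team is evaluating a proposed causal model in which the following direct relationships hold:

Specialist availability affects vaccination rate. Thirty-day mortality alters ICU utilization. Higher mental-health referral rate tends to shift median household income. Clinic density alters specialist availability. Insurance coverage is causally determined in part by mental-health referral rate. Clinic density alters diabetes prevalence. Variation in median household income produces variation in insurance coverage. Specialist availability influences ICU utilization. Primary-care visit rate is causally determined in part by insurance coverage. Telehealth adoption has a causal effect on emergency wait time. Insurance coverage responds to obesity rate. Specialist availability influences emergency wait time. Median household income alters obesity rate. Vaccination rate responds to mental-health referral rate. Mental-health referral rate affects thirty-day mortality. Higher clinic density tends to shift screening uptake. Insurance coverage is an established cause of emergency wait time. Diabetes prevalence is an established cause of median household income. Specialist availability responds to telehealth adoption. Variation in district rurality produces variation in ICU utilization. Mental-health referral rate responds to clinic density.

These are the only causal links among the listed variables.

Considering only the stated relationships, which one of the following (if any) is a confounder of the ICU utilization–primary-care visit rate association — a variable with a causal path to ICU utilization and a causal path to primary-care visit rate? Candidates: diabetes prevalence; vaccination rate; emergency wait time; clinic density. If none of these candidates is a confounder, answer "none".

Clinic density causes ICU utilization (clinic density → specialist availability → ICU utilization) and also causes primary-care visit rate (clinic density → mental-health referral rate → insurance coverage → primary-care visit rate); it is a common cause of both.
Each of the other candidates lacks a causal path to at least one of ICU utilization and primary-care visit rate, so they do not confound the relationship.

clinic density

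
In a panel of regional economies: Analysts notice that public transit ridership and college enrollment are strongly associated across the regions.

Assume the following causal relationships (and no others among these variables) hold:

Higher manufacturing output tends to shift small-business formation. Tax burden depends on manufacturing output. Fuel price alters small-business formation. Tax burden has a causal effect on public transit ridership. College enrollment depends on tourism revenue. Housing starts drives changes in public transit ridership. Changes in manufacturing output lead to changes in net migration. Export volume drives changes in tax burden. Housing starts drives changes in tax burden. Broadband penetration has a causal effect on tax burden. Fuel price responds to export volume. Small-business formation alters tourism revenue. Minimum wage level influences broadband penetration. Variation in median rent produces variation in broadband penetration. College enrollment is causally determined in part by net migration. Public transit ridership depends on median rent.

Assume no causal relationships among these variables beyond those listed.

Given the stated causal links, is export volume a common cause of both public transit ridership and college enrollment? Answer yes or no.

yes

Export volume has a causal path to public transit ridership (export volume → tax burden → public transit ridership) and to college enrollment (export volume → fuel price → small-business formation → tourism revenue → college enrollment), so it is a common cause of both — a confounder.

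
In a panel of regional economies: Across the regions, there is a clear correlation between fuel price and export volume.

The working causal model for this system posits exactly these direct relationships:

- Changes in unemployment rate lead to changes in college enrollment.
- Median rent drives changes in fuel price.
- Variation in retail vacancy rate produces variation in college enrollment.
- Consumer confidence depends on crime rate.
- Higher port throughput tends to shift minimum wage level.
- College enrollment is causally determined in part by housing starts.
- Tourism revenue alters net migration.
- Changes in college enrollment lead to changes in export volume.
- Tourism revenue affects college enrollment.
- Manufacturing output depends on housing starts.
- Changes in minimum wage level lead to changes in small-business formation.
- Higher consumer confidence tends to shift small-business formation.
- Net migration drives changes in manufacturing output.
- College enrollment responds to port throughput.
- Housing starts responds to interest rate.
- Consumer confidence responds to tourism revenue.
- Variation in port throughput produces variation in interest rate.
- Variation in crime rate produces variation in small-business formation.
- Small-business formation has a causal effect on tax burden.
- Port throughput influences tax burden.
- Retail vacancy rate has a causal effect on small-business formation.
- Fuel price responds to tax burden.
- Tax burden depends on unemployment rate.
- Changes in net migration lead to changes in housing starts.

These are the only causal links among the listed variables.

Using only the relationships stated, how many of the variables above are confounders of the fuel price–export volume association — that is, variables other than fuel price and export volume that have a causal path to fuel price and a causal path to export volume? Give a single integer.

4

The common causes are: port throughput (to fuel price via port throughput → tax burden → fuel price; to export volume via port throughput → college enrollment → export volume); retail vacancy rate (to fuel price via retail vacancy rate → small-business formation → tax burden → fuel price; to export volume via retail vacancy rate → college enrollment → export volume); tourism revenue (to fuel price via tourism revenue → consumer confidence → small-business formation → tax burden → fuel price; to export volume via tourism revenue → college enrollment → export volume); unemployment rate (to fuel price via unemployment rate → tax burden → fuel price; to export volume via unemployment rate → college enrollment → export volume).
Every other variable lacks a causal path to at least one of fuel price and export volume.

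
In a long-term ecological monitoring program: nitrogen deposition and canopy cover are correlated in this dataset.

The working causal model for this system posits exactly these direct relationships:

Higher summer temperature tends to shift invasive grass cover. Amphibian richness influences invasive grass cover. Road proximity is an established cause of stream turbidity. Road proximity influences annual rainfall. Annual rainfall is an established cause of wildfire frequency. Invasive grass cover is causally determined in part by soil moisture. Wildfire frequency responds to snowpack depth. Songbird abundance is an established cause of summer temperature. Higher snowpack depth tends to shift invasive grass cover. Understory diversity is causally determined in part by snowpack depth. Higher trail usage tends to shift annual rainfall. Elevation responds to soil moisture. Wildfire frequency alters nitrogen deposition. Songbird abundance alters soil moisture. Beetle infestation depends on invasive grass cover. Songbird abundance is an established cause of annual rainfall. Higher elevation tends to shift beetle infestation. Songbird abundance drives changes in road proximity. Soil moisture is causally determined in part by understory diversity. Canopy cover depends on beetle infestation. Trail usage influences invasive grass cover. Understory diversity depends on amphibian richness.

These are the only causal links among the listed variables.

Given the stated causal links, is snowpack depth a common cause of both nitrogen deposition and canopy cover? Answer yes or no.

Snowpack depth has a causal path to nitrogen deposition (snowpack depth → wildfire frequency → nitrogen deposition) and to canopy cover (snowpack depth → invasive grass cover → beetle infestation → canopy cover), so it is a common cause of both — a confounder.

yes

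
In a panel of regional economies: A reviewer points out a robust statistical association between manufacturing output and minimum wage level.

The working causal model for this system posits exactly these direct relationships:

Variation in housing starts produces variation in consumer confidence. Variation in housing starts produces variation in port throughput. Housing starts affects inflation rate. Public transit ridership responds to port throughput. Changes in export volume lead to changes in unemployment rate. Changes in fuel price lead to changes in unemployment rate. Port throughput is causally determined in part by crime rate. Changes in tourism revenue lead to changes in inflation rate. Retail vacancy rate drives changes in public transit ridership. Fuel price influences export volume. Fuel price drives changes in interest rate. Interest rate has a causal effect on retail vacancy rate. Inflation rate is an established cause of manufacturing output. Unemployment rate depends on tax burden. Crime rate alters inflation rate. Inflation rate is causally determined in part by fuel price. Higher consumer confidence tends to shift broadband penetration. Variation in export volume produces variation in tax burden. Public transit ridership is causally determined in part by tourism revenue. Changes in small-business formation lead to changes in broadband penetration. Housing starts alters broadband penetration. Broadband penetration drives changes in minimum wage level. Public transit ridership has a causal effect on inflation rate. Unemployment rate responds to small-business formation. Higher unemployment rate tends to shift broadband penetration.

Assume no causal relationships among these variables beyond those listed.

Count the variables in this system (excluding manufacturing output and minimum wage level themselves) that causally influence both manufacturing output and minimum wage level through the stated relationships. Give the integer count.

2

The common causes are: fuel price (to manufacturing output via fuel price → inflation rate → manufacturing output; to minimum wage level via fuel price → unemployment rate → broadband penetration → minimum wage level); housing starts (to manufacturing output via housing starts → inflation rate → manufacturing output; to minimum wage level via housing starts → broadband penetration → minimum wage level).
Every other variable lacks a causal path to at least one of manufacturing output and minimum wage level.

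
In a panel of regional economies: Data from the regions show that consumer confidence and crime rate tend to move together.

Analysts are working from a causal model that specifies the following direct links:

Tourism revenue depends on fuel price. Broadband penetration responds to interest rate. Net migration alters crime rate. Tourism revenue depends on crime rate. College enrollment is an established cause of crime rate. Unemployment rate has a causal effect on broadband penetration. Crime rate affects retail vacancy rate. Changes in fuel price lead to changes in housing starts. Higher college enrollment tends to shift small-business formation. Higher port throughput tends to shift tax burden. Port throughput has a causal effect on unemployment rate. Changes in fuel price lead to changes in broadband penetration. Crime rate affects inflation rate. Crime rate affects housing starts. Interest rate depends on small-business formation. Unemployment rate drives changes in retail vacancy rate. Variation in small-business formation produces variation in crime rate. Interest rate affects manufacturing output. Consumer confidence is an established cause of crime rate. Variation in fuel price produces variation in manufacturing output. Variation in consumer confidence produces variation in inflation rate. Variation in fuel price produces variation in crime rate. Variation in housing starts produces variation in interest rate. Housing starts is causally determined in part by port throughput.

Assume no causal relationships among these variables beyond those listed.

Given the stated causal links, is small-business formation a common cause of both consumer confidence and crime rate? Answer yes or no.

no

Small-business formation has no stated causal path to consumer confidence. A confounder must cause both variables, so small-business formation does not qualify.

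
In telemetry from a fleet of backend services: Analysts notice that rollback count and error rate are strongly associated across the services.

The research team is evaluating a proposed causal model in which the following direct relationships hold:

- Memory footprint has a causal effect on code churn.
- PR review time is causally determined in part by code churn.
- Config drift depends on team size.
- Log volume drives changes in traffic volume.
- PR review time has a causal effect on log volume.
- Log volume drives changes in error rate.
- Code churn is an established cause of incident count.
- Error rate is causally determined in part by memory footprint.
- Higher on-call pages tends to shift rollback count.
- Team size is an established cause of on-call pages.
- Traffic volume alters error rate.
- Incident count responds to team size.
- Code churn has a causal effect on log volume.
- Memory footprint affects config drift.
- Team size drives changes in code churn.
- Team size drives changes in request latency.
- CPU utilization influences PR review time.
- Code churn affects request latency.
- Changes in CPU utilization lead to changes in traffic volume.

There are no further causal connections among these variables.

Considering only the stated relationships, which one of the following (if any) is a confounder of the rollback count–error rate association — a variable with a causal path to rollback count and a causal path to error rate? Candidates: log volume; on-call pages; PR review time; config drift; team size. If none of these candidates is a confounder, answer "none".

team size

Team size causes rollback count (team size → on-call pages → rollback count) and also causes error rate (team size → code churn → log volume → error rate); it is a common cause of both.
Each of the other candidates lacks a causal path to at least one of rollback count and error rate, so they do not confound the relationship.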